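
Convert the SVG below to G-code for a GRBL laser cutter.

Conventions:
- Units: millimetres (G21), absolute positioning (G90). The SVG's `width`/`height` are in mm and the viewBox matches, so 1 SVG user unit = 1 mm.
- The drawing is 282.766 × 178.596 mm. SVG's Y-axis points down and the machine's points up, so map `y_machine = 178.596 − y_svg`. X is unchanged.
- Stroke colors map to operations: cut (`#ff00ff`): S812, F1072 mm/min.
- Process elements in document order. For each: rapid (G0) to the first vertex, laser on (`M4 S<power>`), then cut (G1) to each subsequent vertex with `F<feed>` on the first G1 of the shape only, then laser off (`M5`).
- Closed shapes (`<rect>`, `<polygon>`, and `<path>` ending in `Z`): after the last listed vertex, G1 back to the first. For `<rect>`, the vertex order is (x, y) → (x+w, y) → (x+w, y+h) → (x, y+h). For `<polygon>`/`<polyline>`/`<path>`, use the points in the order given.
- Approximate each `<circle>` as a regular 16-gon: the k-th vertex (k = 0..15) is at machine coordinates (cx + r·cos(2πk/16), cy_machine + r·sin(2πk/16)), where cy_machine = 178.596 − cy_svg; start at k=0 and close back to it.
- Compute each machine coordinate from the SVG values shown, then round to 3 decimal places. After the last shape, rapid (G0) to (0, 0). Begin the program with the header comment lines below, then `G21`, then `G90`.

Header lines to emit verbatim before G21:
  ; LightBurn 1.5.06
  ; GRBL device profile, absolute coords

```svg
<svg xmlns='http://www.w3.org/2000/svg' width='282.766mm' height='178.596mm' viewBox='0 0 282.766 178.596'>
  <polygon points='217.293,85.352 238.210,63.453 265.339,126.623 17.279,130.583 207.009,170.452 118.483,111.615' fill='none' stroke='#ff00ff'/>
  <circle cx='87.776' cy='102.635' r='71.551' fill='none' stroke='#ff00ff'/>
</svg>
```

; LightBurn 1.5.06
; GRBL device profile, absolute coords
G21
G90
G0 X217.293 Y93.244
M4 S812
G1 X238.210 Y115.143 F1072
G1 X265.339 Y51.973
G1 X17.279 Y48.013
G1 X207.009 Y8.144
G1 X118.483 Y66.981
G1 X217.293 Y93.244
M5
G0 X159.327 Y75.961
M4 S812
G1 X153.881 Y103.342 F1072
G1 X138.370 Y126.555
G1 X115.157 Y142.066
G1 X87.776 Y147.512
G1 X60.395 Y142.066
G1 X37.182 Y126.555
G1 X21.671 Y103.342
G1 X16.225 Y75.961
G1 X21.671 Y48.580
G1 X37.182 Y25.367
G1 X60.395 Y9.856
G1 X87.776 Y4.410
G1 X115.157 Y9.856
G1 X138.370 Y25.367
G1 X153.881 Y48.580
G1 X159.327 Y75.961
M5
G0 X0.000 Y0.000

viewBox `0 0 282.766 178.596` with mm width/height → 1 unit = 1 mm. Flip: y_m = 178.596 − y_svg.

**Shape 1** — `<polygon>` closed polygon, stroke `#ff00ff` → cut (S812, F1072). Machine vertices: (217.293,93.244) → (238.210,115.143) → (265.339,51.973) → (17.279,48.013) → (207.009,8.144) → (118.483,66.981) → (217.293,93.244). Closed: final G1 returns to the first vertex.

**Shape 2** — `<circle>` circle, stroke `#ff00ff` → cut (S812, F1072). Machine vertices: (159.327,75.961) → (153.881,103.342) → (138.370,126.555) → (115.157,142.066) → (87.776,147.512) → (60.395,142.066) → (37.182,126.555) → (21.671,103.342) → (16.225,75.961) → (21.671,48.580) → (37.182,25.367) → (60.395,9.856) → (87.776,4.410) → (115.157,9.856) → (138.370,25.367) → (153.881,48.580) → (159.327,75.961). Closed: final G1 returns to the first vertex.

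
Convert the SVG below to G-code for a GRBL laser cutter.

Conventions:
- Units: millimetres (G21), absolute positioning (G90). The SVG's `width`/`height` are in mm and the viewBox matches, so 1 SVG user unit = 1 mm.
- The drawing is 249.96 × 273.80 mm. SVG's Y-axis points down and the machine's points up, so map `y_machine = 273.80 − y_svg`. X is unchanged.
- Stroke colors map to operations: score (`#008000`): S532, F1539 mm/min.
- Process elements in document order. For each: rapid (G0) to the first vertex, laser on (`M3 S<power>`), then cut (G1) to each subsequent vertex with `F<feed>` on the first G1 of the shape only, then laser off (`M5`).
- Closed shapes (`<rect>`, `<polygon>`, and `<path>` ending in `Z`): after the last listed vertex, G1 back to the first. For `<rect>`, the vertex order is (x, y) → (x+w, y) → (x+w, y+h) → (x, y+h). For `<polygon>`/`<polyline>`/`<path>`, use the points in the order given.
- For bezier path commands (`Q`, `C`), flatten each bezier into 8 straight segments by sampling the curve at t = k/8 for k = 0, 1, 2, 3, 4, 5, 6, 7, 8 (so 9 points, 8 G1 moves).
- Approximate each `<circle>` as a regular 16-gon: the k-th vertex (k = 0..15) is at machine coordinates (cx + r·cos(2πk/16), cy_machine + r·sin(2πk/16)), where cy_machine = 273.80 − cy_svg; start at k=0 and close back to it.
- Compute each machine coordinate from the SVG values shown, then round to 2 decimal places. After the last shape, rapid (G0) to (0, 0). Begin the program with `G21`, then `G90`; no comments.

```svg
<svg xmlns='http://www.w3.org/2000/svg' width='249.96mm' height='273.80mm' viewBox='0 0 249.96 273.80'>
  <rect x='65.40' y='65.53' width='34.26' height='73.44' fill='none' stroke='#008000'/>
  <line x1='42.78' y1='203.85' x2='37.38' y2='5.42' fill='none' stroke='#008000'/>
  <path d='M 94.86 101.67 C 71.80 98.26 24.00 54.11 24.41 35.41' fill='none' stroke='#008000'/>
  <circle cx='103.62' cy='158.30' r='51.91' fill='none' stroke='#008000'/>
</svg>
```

Since the viewBox matches the mm dimensions, user units are millimetres directly. The only transform is the Y-flip y_m = 273.80 − y_svg.

Shape 1 is a rectangle drawn with `<rect>`. Its stroke #008000 means score at S532, F1539. After flipping Y the toolpath is (65.40,208.27) → (99.66,208.27) → (99.66,134.83) → (65.40,134.83) → (65.40,208.27), returning to the start.

Shape 2 is a line segment drawn with `<line>`. Its stroke #008000 means score at S532, F1539. After flipping Y the toolpath is (42.78,69.95) → (37.38,268.38).

Shape 3 is a cubic bezier drawn with `<path>`. Its stroke #008000 means score at S532, F1539. After flipping Y the toolpath is (94.86,172.13) → (85.20,175.19) → (74.07,181.29) → (62.33,189.66) → (50.83,199.53) → (40.44,210.11) → (32.00,220.63) → (26.37,230.31) → (24.41,238.39).

Shape 4 is a circle drawn with `<circle>`. Its stroke #008000 means score at S532, F1539. After flipping Y the toolpath is (155.53,115.50) → (151.58,135.37) → (140.33,152.21) → (123.49,163.46) → (103.62,167.41) → (83.75,163.46) → (66.91,152.21) → (55.66,135.37) → (51.71,115.50) → (55.66,95.63) → (66.91,78.79) → (83.75,67.54) → (103.62,63.59) → (123.49,67.54) → (140.33,78.79) → (151.58,95.63) → (155.53,115.50), returning to the start.

G21
G90
G0 X65.40 Y208.27
M3 S532
G1 X99.66 Y208.27 F1539
G1 X99.66 Y134.83
G1 X65.40 Y134.83
G1 X65.40 Y208.27
M5
G0 X42.78 Y69.95
M3 S532
G1 X37.38 Y268.38 F1539
M5
G0 X94.86 Y172.13
M3 S532
G1 X85.20 Y175.19 F1539
G1 X74.07 Y181.29
G1 X62.33 Y189.66
G1 X50.83 Y199.53
G1 X40.44 Y210.11
G1 X32.00 Y220.63
G1 X26.37 Y230.31
G1 X24.41 Y238.39
M5
G0 X155.53 Y115.50
M3 S532
G1 X151.58 Y135.37 F1539
G1 X140.33 Y152.21
G1 X123.49 Y163.46
G1 X103.62 Y167.41
G1 X83.75 Y163.46
G1 X66.91 Y152.21
G1 X55.66 Y135.37
G1 X51.71 Y115.50
G1 X55.66 Y95.63
G1 X66.91 Y78.79
G1 X83.75 Y67.54
G1 X103.62 Y63.59
G1 X123.49 Y67.54
G1 X140.33 Y78.79
G1 X151.58 Y95.63
G1 X155.53 Y115.50
M5
G0 X0.00 Y0.00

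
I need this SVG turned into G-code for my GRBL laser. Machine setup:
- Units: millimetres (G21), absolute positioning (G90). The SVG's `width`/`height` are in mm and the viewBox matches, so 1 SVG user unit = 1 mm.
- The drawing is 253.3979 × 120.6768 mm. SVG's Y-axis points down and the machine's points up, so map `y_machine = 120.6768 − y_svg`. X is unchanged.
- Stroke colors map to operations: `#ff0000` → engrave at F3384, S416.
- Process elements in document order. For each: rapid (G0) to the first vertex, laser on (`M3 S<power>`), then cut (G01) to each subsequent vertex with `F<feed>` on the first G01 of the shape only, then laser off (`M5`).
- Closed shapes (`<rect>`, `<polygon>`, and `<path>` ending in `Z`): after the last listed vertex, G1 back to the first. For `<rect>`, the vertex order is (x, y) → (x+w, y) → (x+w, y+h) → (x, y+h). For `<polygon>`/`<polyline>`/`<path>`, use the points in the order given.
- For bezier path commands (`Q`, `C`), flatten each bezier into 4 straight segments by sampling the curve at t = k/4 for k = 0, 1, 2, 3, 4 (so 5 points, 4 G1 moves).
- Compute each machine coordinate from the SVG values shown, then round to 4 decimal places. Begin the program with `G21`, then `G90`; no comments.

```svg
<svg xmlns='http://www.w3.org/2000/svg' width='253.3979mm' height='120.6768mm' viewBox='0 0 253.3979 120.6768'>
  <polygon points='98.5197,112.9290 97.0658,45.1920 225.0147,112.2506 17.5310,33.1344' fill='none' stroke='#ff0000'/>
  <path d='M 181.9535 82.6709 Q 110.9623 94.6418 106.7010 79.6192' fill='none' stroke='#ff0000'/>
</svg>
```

Since the viewBox matches the mm dimensions, user units are millimetres directly. The only transform is the Y-flip y_m = 120.6768 − y_svg.

Shape 1 is a closed polygon drawn with `<polygon>`. Its stroke #ff0000 means engrave at S416, F3384. After flipping Y the toolpath is (98.5197,7.7478) → (97.0658,75.4848) → (225.0147,8.4262) → (17.5310,87.5424) → (98.5197,7.7478), returning to the start.

Shape 2 is a quadratic bezier drawn with `<path>`. Its stroke #ff0000 means engrave at S416, F3384. After flipping Y the toolpath is (181.9535,38.0059) → (150.6285,33.7075) → (127.6448,32.7834) → (113.0023,35.2334) → (106.7010,41.0576).

G21
G90
G0 X98.5197 Y7.7478
M3 S416
G01 X97.0658 Y75.4848 F3384
G01 X225.0147 Y8.4262
G01 X17.5310 Y87.5424
G01 X98.5197 Y7.7478
M5
G0 X181.9535 Y38.0059
M3 S416
G01 X150.6285 Y33.7075 F3384
G01 X127.6448 Y32.7834
G01 X113.0023 Y35.2334
G01 X106.7010 Y41.0576
M5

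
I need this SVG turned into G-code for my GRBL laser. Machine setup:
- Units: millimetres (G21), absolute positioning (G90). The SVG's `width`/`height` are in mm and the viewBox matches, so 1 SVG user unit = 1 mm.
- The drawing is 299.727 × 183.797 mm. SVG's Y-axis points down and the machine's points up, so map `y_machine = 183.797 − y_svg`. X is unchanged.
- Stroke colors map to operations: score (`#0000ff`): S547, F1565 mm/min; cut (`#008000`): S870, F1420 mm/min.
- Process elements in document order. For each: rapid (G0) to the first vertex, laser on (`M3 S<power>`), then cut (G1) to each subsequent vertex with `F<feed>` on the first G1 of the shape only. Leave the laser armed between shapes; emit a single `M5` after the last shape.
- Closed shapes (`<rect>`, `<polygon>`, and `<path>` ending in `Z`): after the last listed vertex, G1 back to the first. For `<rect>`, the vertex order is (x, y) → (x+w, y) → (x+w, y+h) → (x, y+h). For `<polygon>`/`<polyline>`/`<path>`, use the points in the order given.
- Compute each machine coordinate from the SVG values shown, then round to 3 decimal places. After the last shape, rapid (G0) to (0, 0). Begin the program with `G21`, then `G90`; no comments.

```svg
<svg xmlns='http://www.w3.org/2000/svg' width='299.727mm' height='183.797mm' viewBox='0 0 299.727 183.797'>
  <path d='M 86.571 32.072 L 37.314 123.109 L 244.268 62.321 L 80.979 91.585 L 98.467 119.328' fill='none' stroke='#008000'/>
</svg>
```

G21
G90
G0 X86.571 Y151.725
M3 S870
G1 X37.314 Y60.688 F1420
G1 X244.268 Y121.476
G1 X80.979 Y92.212
G1 X98.467 Y64.469
M5
G0 X0.000 Y0.000

1 u = 1 mm; y_m = 183.797 − y.

[1] `<path>` open polyline, #008000→cut S870 F1420: (86.571,151.725) → (37.314,60.688) → (244.268,121.476) → (80.979,92.212) → (98.467,64.469)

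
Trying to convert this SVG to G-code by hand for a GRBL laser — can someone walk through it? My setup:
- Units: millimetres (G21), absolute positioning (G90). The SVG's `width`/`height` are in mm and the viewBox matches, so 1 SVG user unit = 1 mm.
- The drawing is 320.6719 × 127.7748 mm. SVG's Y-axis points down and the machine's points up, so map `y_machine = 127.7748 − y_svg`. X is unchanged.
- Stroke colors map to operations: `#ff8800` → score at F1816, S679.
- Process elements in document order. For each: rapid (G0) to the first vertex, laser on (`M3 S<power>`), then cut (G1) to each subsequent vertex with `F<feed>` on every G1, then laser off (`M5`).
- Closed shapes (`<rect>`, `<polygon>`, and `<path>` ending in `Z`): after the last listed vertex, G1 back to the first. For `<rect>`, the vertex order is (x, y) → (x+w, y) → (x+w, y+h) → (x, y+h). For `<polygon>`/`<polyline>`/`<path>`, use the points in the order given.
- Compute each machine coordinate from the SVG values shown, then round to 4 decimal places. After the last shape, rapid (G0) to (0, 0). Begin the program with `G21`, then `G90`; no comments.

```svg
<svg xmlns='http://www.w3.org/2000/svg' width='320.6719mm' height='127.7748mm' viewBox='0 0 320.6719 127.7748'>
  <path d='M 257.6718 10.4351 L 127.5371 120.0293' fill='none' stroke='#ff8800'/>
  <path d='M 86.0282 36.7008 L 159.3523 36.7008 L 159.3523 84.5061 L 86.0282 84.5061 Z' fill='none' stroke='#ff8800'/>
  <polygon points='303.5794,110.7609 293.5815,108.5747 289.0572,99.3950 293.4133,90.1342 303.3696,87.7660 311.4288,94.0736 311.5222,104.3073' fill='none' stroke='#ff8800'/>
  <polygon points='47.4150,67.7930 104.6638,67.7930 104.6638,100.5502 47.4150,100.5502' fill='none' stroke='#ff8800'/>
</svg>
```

G21
G90
G0 X257.6718 Y117.3397
M3 S679
G1 X127.5371 Y7.7455 F1816
M5
G0 X86.0282 Y91.0740
M3 S679
G1 X159.3523 Y91.0740 F1816
G1 X159.3523 Y43.2687 F1816
G1 X86.0282 Y43.2687 F1816
G1 X86.0282 Y91.0740 F1816
M5
G0 X303.5794 Y17.0139
M3 S679
G1 X293.5815 Y19.2001 F1816
G1 X289.0572 Y28.3798 F1816
G1 X293.4133 Y37.6406 F1816
G1 X303.3696 Y40.0088 F1816
G1 X311.4288 Y33.7012 F1816
G1 X311.5222 Y23.4675 F1816
G1 X303.5794 Y17.0139 F1816
M5
G0 X47.4150 Y59.9818
M3 S679
G1 X104.6638 Y59.9818 F1816
G1 X104.6638 Y27.2246 F1816
G1 X47.4150 Y27.2246 F1816
G1 X47.4150 Y59.9818 F1816
M5
G0 X0.0000 Y0.0000

1 u = 1 mm; y_m = 127.7748 − y.

[1] `<path>` line segment, #ff8800→score S679 F1816: (257.6718,117.3397) → (127.5371,7.7455)

[2] `<path>` rectangle, #ff8800→score S679 F1816: (86.0282,91.0740) → (159.3523,91.0740) → (159.3523,43.2687) → (86.0282,43.2687) → (86.0282,91.0740) (closed)

[3] `<polygon>` regular polygon, #ff8800→score S679 F1816: (303.5794,17.0139) → (293.5815,19.2001) → (289.0572,28.3798) → (293.4133,37.6406) → (303.3696,40.0088) → (311.4288,33.7012) → (311.5222,23.4675) → (303.5794,17.0139) (closed)

[4] `<polygon>` rectangle, #ff8800→score S679 F1816: (47.4150,59.9818) → (104.6638,59.9818) → (104.6638,27.2246) → (47.4150,27.2246) → (47.4150,59.9818) (closed)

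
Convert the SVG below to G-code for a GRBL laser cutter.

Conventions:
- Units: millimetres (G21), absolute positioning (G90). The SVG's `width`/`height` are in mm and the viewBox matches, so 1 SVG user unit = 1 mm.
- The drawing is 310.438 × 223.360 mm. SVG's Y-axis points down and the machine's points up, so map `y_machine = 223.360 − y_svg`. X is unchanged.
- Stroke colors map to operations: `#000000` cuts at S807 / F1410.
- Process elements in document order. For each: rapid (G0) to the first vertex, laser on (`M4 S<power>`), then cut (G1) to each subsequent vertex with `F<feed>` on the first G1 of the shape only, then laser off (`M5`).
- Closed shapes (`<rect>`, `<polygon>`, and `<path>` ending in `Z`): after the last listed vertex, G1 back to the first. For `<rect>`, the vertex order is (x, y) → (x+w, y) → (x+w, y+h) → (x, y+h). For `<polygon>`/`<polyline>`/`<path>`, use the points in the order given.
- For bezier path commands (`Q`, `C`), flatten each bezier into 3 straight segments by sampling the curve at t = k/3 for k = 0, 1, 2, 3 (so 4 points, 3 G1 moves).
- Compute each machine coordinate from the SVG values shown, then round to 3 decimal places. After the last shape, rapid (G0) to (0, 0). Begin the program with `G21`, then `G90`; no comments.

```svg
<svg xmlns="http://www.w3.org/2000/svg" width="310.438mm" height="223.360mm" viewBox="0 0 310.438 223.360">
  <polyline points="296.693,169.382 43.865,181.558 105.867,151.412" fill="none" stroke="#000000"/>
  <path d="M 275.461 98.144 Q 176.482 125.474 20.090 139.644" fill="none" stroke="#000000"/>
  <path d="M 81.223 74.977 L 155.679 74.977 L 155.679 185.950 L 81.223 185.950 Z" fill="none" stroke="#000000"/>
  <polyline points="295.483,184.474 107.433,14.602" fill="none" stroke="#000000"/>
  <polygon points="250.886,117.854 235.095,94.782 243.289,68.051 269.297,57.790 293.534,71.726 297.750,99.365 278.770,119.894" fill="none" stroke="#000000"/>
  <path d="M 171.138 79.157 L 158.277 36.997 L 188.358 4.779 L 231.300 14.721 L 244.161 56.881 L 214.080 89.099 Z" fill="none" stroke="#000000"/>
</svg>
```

G21
G90
G0 X296.693 Y53.978
M4 S807
G1 X43.865 Y41.802 F1410
G1 X105.867 Y71.948
M5
G0 X275.461 Y125.216
M4 S807
G1 X203.096 Y108.458 F1410
G1 X117.972 Y94.625
G1 X20.090 Y83.716
M5
G0 X81.223 Y148.383
M4 S807
G1 X155.679 Y148.383 F1410
G1 X155.679 Y37.410
G1 X81.223 Y37.410
G1 X81.223 Y148.383
M5
G0 X295.483 Y38.886
M4 S807
G1 X107.433 Y208.758 F1410
M5
G0 X250.886 Y105.506
M4 S807
G1 X235.095 Y128.578 F1410
G1 X243.289 Y155.309
G1 X269.297 Y165.570
G1 X293.534 Y151.634
G1 X297.750 Y123.995
G1 X278.770 Y103.466
G1 X250.886 Y105.506
M5
G0 X171.138 Y144.203
M4 S807
G1 X158.277 Y186.363 F1410
G1 X188.358 Y218.581
G1 X231.300 Y208.639
G1 X244.161 Y166.479
G1 X214.080 Y134.261
G1 X171.138 Y144.203
M5
G0 X0.000 Y0.000

1 u = 1 mm; y_m = 223.360 − y.

[1] `<polyline>` open polyline, #000000→cut S807 F1410: (296.693,53.978) → (43.865,41.802) → (105.867,71.948)

[2] `<path>` quadratic bezier, #000000→cut S807 F1410: (275.461,125.216) → (203.096,108.458) → (117.972,94.625) → (20.090,83.716)

[3] `<path>` rectangle, #000000→cut S807 F1410: (81.223,148.383) → (155.679,148.383) → (155.679,37.410) → (81.223,37.410) → (81.223,148.383) (closed)

[4] `<polyline>` line segment, #000000→cut S807 F1410: (295.483,38.886) → (107.433,208.758)

[5] `<polygon>` regular polygon, #000000→cut S807 F1410: (250.886,105.506) → (235.095,128.578) → (243.289,155.309) → (269.297,165.570) → (293.534,151.634) → (297.750,123.995) → (278.770,103.466) → (250.886,105.506) (closed)

[6] `<path>` regular polygon, #000000→cut S807 F1410: (171.138,144.203) → (158.277,186.363) → (188.358,218.581) → (231.300,208.639) → (244.161,166.479) → (214.080,134.261) → (171.138,144.203) (closed)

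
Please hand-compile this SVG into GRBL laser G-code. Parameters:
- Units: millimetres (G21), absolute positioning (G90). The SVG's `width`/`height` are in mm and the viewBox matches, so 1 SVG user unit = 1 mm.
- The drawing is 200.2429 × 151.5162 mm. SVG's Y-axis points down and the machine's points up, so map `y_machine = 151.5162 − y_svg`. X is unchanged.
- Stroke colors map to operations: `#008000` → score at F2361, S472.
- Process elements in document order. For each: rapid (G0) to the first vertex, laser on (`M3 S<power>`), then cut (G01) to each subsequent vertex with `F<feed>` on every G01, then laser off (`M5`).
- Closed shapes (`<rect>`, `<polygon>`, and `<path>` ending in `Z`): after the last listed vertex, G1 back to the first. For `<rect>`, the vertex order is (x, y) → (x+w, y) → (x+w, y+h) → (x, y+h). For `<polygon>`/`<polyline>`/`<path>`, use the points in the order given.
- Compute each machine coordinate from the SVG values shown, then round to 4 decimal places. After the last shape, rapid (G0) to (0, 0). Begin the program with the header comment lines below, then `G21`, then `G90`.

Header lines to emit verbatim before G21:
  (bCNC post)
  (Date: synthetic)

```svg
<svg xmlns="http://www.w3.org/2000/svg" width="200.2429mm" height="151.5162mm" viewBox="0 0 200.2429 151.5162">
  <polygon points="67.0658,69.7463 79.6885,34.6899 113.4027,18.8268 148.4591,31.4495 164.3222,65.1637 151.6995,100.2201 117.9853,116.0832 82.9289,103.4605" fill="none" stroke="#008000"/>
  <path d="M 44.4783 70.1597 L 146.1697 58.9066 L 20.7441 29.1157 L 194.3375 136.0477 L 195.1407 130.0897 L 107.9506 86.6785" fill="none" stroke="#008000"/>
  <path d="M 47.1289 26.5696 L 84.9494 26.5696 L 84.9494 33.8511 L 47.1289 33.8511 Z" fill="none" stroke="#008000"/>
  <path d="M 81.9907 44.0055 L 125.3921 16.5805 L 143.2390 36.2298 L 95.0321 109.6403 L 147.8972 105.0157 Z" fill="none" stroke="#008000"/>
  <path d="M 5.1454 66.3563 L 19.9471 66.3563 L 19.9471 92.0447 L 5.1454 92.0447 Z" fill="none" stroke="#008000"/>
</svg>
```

viewBox `0 0 200.2429 151.5162` with mm width/height → 1 unit = 1 mm. Flip: y_m = 151.5162 − y_svg.

**Shape 1** — `<polygon>` regular polygon, stroke `#008000` → score (S472, F2361). Machine vertices: (67.0658,81.7699) → (79.6885,116.8263) → (113.4027,132.6894) → (148.4591,120.0667) → (164.3222,86.3525) → (151.6995,51.2961) → (117.9853,35.4330) → (82.9289,48.0557) → (67.0658,81.7699). Closed: final G1 returns to the first vertex.

**Shape 2** — `<path>` open polyline, stroke `#008000` → score (S472, F2361). Machine vertices: (44.4783,81.3565) → (146.1697,92.6096) → (20.7441,122.4005) → (194.3375,15.4685) → (195.1407,21.4265) → (107.9506,64.8377). Open path.

**Shape 3** — `<path>` rectangle, stroke `#008000` → score (S472, F2361). Machine vertices: (47.1289,124.9466) → (84.9494,124.9466) → (84.9494,117.6651) → (47.1289,117.6651) → (47.1289,124.9466). Closed: final G1 returns to the first vertex.

**Shape 4** — `<path>` closed polygon, stroke `#008000` → score (S472, F2361). Machine vertices: (81.9907,107.5107) → (125.3921,134.9357) → (143.2390,115.2864) → (95.0321,41.8759) → (147.8972,46.5005) → (81.9907,107.5107). Closed: final G1 returns to the first vertex.

**Shape 5** — `<path>` rectangle, stroke `#008000` → score (S472, F2361). Machine vertices: (5.1454,85.1599) → (19.9471,85.1599) → (19.9471,59.4715) → (5.1454,59.4715) → (5.1454,85.1599). Closed: final G1 returns to the first vertex.

(bCNC post)
(Date: synthetic)
G21
G90
G0 X67.0658 Y81.7699
M3 S472
G01 X79.6885 Y116.8263 F2361
G01 X113.4027 Y132.6894 F2361
G01 X148.4591 Y120.0667 F2361
G01 X164.3222 Y86.3525 F2361
G01 X151.6995 Y51.2961 F2361
G01 X117.9853 Y35.4330 F2361
G01 X82.9289 Y48.0557 F2361
G01 X67.0658 Y81.7699 F2361
M5
G0 X44.4783 Y81.3565
M3 S472
G01 X146.1697 Y92.6096 F2361
G01 X20.7441 Y122.4005 F2361
G01 X194.3375 Y15.4685 F2361
G01 X195.1407 Y21.4265 F2361
G01 X107.9506 Y64.8377 F2361
M5
G0 X47.1289 Y124.9466
M3 S472
G01 X84.9494 Y124.9466 F2361
G01 X84.9494 Y117.6651 F2361
G01 X47.1289 Y117.6651 F2361
G01 X47.1289 Y124.9466 F2361
M5
G0 X81.9907 Y107.5107
M3 S472
G01 X125.3921 Y134.9357 F2361
G01 X143.2390 Y115.2864 F2361
G01 X95.0321 Y41.8759 F2361
G01 X147.8972 Y46.5005 F2361
G01 X81.9907 Y107.5107 F2361
M5
G0 X5.1454 Y85.1599
M3 S472
G01 X19.9471 Y85.1599 F2361
G01 X19.9471 Y59.4715 F2361
G01 X5.1454 Y59.4715 F2361
G01 X5.1454 Y85.1599 F2361
M5
G0 X0.0000 Y0.0000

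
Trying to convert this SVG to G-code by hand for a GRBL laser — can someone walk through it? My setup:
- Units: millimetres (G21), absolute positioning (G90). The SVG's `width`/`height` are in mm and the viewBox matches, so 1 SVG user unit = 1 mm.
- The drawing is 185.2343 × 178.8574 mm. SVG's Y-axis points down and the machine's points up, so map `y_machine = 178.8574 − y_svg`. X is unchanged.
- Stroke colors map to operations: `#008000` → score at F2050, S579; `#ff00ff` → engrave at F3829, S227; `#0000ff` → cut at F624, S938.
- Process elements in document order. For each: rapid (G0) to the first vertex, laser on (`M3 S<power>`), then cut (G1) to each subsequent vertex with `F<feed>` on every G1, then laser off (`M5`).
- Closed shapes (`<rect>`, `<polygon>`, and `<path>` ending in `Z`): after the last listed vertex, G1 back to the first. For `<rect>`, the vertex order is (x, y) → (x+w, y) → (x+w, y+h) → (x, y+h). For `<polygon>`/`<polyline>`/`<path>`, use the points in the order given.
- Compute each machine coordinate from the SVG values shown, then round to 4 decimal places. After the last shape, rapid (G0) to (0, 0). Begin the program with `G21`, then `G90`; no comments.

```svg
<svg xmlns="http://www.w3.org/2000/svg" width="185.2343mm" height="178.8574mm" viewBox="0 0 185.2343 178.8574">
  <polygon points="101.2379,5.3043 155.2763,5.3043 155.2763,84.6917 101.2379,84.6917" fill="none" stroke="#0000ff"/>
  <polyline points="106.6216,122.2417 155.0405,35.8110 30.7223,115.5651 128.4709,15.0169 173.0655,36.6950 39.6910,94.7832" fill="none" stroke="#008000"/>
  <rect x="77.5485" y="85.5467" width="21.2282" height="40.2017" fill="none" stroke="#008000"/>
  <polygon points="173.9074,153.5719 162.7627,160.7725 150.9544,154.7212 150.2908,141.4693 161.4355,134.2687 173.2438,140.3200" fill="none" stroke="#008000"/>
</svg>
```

G21
G90
G0 X101.2379 Y173.5531
M3 S938
G1 X155.2763 Y173.5531 F624
G1 X155.2763 Y94.1657 F624
G1 X101.2379 Y94.1657 F624
G1 X101.2379 Y173.5531 F624
M5
G0 X106.6216 Y56.6157
M3 S579
G1 X155.0405 Y143.0464 F2050
G1 X30.7223 Y63.2923 F2050
G1 X128.4709 Y163.8405 F2050
G1 X173.0655 Y142.1624 F2050
G1 X39.6910 Y84.0742 F2050
M5
G0 X77.5485 Y93.3107
M3 S579
G1 X98.7767 Y93.3107 F2050
G1 X98.7767 Y53.1090 F2050
G1 X77.5485 Y53.1090 F2050
G1 X77.5485 Y93.3107 F2050
M5
G0 X173.9074 Y25.2855
M3 S579
G1 X162.7627 Y18.0849 F2050
G1 X150.9544 Y24.1362 F2050
G1 X150.2908 Y37.3881 F2050
G1 X161.4355 Y44.5887 F2050
G1 X173.2438 Y38.5374 F2050
G1 X173.9074 Y25.2855 F2050
M5
G0 X0.0000 Y0.0000

1 u = 1 mm; y_m = 178.8574 − y.

[1] `<polygon>` rectangle, #0000ff→cut S938 F624: (101.2379,173.5531) → (155.2763,173.5531) → (155.2763,94.1657) → (101.2379,94.1657) → (101.2379,173.5531) (closed)

[2] `<polyline>` open polyline, #008000→score S579 F2050: (106.6216,56.6157) → (155.0405,143.0464) → (30.7223,63.2923) → (128.4709,163.8405) → (173.0655,142.1624) → (39.6910,84.0742)

[3] `<rect>` rectangle, #008000→score S579 F2050: (77.5485,93.3107) → (98.7767,93.3107) → (98.7767,53.1090) → (77.5485,53.1090) → (77.5485,93.3107) (closed)

[4] `<polygon>` regular polygon, #008000→score S579 F2050: (173.9074,25.2855) → (162.7627,18.0849) → (150.9544,24.1362) → (150.2908,37.3881) → (161.4355,44.5887) → (173.2438,38.5374) → (173.9074,25.2855) (closed)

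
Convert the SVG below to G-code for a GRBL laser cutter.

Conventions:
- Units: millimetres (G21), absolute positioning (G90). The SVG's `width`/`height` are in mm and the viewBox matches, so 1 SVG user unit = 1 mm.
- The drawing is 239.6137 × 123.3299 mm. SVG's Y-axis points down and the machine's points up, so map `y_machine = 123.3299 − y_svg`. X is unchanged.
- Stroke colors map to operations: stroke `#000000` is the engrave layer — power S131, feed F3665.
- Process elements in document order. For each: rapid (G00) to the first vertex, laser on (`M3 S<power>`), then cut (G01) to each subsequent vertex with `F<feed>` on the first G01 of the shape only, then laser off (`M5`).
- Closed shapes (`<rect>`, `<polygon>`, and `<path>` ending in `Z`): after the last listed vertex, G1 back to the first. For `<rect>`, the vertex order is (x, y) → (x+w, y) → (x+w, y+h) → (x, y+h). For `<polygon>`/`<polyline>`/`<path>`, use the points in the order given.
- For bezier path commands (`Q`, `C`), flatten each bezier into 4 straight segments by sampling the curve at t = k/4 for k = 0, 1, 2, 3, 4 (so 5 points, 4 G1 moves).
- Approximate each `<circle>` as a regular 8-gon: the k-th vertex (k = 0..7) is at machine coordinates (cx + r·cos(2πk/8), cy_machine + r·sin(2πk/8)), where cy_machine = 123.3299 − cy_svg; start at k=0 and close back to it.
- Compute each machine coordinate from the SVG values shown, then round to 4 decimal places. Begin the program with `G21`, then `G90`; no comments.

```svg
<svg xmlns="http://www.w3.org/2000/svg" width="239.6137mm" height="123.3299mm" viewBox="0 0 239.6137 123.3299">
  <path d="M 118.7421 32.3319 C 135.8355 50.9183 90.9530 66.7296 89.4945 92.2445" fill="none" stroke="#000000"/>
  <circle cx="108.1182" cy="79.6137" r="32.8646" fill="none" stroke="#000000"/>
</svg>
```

Since the viewBox matches the mm dimensions, user units are millimetres directly. The only transform is the Y-flip y_m = 123.3299 − y_svg.

Shape 1 is a cubic bezier drawn with `<path>`. Its stroke #000000 means engrave at S131, F3665. After flipping Y the toolpath is (118.7421,90.9980) → (121.5885,77.3836) → (111.0753,63.6399) → (97.0835,48.5971) → (89.4945,31.0854).

Shape 2 is a circle drawn with `<circle>`. Its stroke #000000 means engrave at S131, F3665. After flipping Y the toolpath is (140.9828,43.7162) → (131.3570,66.9550) → (108.1182,76.5808) → (84.8794,66.9550) → (75.2536,43.7162) → (84.8794,20.4774) → (108.1182,10.8516) → (131.3570,20.4774) → (140.9828,43.7162), returning to the start.

G21
G90
G00 X118.7421 Y90.9980
M3 S131
G01 X121.5885 Y77.3836 F3665
G01 X111.0753 Y63.6399
G01 X97.0835 Y48.5971
G01 X89.4945 Y31.0854
M5
G00 X140.9828 Y43.7162
M3 S131
G01 X131.3570 Y66.9550 F3665
G01 X108.1182 Y76.5808
G01 X84.8794 Y66.9550
G01 X75.2536 Y43.7162
G01 X84.8794 Y20.4774
G01 X108.1182 Y10.8516
G01 X131.3570 Y20.4774
G01 X140.9828 Y43.7162
M5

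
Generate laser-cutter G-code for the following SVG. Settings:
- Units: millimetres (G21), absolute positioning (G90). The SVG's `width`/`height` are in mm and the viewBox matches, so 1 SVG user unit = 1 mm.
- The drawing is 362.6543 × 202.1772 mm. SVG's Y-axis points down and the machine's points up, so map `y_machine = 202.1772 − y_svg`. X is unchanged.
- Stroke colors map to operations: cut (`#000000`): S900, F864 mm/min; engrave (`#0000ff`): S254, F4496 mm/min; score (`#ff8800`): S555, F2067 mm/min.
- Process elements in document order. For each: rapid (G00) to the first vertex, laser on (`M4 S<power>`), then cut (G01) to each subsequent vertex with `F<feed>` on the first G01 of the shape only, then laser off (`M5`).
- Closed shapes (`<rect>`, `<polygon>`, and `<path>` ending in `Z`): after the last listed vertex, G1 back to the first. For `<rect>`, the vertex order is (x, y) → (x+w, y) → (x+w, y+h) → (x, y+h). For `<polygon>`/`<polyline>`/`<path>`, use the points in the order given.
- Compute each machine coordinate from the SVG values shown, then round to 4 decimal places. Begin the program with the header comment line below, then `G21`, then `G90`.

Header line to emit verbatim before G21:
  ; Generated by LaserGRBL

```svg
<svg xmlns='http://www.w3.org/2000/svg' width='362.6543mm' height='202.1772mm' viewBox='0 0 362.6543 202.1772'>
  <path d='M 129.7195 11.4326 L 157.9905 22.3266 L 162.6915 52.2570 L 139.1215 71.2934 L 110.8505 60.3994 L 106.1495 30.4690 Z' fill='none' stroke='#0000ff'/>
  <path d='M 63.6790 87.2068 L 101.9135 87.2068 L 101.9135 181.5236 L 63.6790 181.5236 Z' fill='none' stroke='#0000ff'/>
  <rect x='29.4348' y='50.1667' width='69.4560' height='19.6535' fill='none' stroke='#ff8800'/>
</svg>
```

viewBox `0 0 362.6543 202.1772` with mm width/height → 1 unit = 1 mm. Flip: y_m = 202.1772 − y_svg.

**Shape 1** — `<path>` regular polygon, stroke `#0000ff` → engrave (S254, F4496). Machine vertices: (129.7195,190.7446) → (157.9905,179.8506) → (162.6915,149.9202) → (139.1215,130.8838) → (110.8505,141.7778) → (106.1495,171.7082) → (129.7195,190.7446). Closed: final G1 returns to the first vertex.

**Shape 2** — `<path>` rectangle, stroke `#0000ff` → engrave (S254, F4496). Machine vertices: (63.6790,114.9704) → (101.9135,114.9704) → (101.9135,20.6536) → (63.6790,20.6536) → (63.6790,114.9704). Closed: final G1 returns to the first vertex.

**Shape 3** — `<rect>` rectangle, stroke `#ff8800` → score (S555, F2067). Machine vertices: (29.4348,152.0105) → (98.8908,152.0105) → (98.8908,132.3570) → (29.4348,132.3570) → (29.4348,152.0105). Closed: final G1 returns to the first vertex.

; Generated by LaserGRBL
G21
G90
G00 X129.7195 Y190.7446
M4 S254
G01 X157.9905 Y179.8506 F4496
G01 X162.6915 Y149.9202
G01 X139.1215 Y130.8838
G01 X110.8505 Y141.7778
G01 X106.1495 Y171.7082
G01 X129.7195 Y190.7446
M5
G00 X63.6790 Y114.9704
M4 S254
G01 X101.9135 Y114.9704 F4496
G01 X101.9135 Y20.6536
G01 X63.6790 Y20.6536
G01 X63.6790 Y114.9704
M5
G00 X29.4348 Y152.0105
M4 S555
G01 X98.8908 Y152.0105 F2067
G01 X98.8908 Y132.3570
G01 X29.4348 Y132.3570
G01 X29.4348 Y152.0105
M5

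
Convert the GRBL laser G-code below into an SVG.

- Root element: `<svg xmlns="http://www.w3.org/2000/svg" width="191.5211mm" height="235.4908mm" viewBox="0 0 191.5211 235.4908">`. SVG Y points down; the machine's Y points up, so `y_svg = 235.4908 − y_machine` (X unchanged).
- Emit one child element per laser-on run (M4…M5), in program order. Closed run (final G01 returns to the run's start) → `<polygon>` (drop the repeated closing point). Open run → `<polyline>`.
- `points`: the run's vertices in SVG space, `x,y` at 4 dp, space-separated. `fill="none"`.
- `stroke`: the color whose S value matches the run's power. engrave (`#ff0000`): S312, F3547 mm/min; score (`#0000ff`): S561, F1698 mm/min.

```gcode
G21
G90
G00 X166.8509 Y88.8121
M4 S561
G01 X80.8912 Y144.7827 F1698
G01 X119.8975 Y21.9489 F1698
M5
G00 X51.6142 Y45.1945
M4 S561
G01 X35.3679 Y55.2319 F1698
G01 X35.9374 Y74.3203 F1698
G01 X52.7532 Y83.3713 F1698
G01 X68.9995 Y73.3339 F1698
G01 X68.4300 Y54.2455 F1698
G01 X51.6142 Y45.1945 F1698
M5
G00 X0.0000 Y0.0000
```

<svg xmlns="http://www.w3.org/2000/svg" width="191.5211mm" height="235.4908mm" viewBox="0 0 191.5211 235.4908">
  <polyline points="166.8509,146.6787 80.8912,90.7081 119.8975,213.5419" fill="none" stroke="#0000ff"/>
  <polygon points="51.6142,190.2963 35.3679,180.2589 35.9374,161.1705 52.7532,152.1195 68.9995,162.1569 68.4300,181.2453" fill="none" stroke="#0000ff"/>
</svg>

y_svg = 235.4908 − y_m. Every run uses S561, so all elements get stroke `#0000ff` (score).

[1] open run; points: 166.8509,146.6787 80.8912,90.7081 119.8975,213.5419

[2] closed run; points: 51.6142,190.2963 35.3679,180.2589 35.9374,161.1705 52.7532,152.1195 68.9995,162.1569 68.4300,181.2453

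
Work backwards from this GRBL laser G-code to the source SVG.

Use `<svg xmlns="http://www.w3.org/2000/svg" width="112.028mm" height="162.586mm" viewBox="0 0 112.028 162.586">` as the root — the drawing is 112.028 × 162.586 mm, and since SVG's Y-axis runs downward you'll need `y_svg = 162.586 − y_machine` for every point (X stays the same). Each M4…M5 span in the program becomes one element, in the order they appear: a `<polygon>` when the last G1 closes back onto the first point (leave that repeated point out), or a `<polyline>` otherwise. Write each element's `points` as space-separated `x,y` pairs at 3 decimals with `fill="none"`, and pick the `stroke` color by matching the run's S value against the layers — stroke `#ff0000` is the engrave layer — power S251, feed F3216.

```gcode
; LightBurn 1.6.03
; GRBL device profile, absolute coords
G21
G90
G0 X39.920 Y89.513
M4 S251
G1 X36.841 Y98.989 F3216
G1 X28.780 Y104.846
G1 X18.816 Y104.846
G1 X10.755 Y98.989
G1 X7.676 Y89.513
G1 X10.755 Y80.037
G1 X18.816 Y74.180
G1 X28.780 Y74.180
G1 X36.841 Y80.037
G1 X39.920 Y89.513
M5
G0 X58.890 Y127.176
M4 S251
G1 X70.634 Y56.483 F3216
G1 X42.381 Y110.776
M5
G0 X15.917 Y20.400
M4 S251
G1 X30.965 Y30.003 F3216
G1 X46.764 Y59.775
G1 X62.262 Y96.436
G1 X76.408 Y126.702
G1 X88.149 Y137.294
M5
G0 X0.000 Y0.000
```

<svg xmlns="http://www.w3.org/2000/svg" width="112.028mm" height="162.586mm" viewBox="0 0 112.028 162.586">
  <polygon points="39.920,73.073 36.841,63.597 28.780,57.740 18.816,57.740 10.755,63.597 7.676,73.073 10.755,82.549 18.816,88.406 28.780,88.406 36.841,82.549" fill="none" stroke="#ff0000"/>
  <polyline points="58.890,35.410 70.634,106.103 42.381,51.810" fill="none" stroke="#ff0000"/>
  <polyline points="15.917,142.186 30.965,132.583 46.764,102.811 62.262,66.150 76.408,35.884 88.149,25.292" fill="none" stroke="#ff0000"/>
</svg>

Machine Y-up, SVG Y-down with viewBox height 162.586, so y_svg = 162.586 − y_machine; X carries over. Every run uses S251, so all elements get stroke `#ff0000` (engrave).

Run 1: The run returns to its start, so emit a `<polygon>` with points (Y-flipped): 39.920,73.073 36.841,63.597 28.780,57.740 18.816,57.740 10.755,63.597 7.676,73.073 10.755,82.549 18.816,88.406 28.780,88.406 36.841,82.549.

Run 2: The run is open, so emit a `<polyline>` with points (Y-flipped): 58.890,35.410 70.634,106.103 42.381,51.810.

Run 3: The run is open, so emit a `<polyline>` with points (Y-flipped): 15.917,142.186 30.965,132.583 46.764,102.811 62.262,66.150 76.408,35.884 88.149,25.292.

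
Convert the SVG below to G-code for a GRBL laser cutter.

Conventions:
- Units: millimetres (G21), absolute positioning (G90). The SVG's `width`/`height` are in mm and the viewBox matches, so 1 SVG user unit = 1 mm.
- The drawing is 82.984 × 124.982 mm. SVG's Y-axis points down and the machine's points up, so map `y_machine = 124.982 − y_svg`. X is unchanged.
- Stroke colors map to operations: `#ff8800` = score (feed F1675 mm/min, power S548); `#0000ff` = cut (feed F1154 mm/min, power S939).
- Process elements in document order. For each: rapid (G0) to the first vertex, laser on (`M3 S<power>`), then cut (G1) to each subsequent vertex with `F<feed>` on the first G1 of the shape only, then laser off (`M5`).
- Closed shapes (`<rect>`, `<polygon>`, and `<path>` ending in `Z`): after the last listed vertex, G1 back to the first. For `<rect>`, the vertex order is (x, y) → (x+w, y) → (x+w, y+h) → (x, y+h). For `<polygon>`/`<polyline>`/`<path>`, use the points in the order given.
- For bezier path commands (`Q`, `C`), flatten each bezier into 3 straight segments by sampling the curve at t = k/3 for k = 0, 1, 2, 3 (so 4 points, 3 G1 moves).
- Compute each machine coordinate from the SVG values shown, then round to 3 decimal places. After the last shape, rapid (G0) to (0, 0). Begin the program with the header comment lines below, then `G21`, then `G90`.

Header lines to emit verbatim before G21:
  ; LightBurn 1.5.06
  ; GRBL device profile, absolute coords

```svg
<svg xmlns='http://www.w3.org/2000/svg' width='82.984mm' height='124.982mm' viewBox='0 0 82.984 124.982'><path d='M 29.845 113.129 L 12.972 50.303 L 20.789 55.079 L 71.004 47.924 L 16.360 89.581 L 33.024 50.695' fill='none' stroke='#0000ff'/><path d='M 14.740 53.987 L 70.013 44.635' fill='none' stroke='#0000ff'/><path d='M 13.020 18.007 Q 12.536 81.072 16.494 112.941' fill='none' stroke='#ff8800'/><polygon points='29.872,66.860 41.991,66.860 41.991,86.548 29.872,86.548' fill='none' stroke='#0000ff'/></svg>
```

Since the viewBox matches the mm dimensions, user units are millimetres directly. The only transform is the Y-flip y_m = 124.982 − y_svg.

Shape 1 is a open polyline drawn with `<path>`. Its stroke #0000ff means cut at S939, F1154. After flipping Y the toolpath is (29.845,11.853) → (12.972,74.679) → (20.789,69.903) → (71.004,77.058) → (16.360,35.401) → (33.024,74.287).

Shape 2 is a line segment drawn with `<path>`. Its stroke #0000ff means cut at S939, F1154. After flipping Y the toolpath is (14.740,70.995) → (70.013,80.347).

Shape 3 is a quadratic bezier drawn with `<path>`. Its stroke #ff8800 means score at S548, F1675. After flipping Y the toolpath is (13.020,106.975) → (13.191,68.398) → (14.349,36.753) → (16.494,12.041).

Shape 4 is a rectangle drawn with `<polygon>`. Its stroke #0000ff means cut at S939, F1154. After flipping Y the toolpath is (29.872,58.122) → (41.991,58.122) → (41.991,38.434) → (29.872,38.434) → (29.872,58.122), returning to the start.

; LightBurn 1.5.06
; GRBL device profile, absolute coords
G21
G90
G0 X29.845 Y11.853
M3 S939
G1 X12.972 Y74.679 F1154
G1 X20.789 Y69.903
G1 X71.004 Y77.058
G1 X16.360 Y35.401
G1 X33.024 Y74.287
M5
G0 X14.740 Y70.995
M3 S939
G1 X70.013 Y80.347 F1154
M5
G0 X13.020 Y106.975
M3 S548
G1 X13.191 Y68.398 F1675
G1 X14.349 Y36.753
G1 X16.494 Y12.041
M5
G0 X29.872 Y58.122
M3 S939
G1 X41.991 Y58.122 F1154
G1 X41.991 Y38.434
G1 X29.872 Y38.434
G1 X29.872 Y58.122
M5
G0 X0.000 Y0.000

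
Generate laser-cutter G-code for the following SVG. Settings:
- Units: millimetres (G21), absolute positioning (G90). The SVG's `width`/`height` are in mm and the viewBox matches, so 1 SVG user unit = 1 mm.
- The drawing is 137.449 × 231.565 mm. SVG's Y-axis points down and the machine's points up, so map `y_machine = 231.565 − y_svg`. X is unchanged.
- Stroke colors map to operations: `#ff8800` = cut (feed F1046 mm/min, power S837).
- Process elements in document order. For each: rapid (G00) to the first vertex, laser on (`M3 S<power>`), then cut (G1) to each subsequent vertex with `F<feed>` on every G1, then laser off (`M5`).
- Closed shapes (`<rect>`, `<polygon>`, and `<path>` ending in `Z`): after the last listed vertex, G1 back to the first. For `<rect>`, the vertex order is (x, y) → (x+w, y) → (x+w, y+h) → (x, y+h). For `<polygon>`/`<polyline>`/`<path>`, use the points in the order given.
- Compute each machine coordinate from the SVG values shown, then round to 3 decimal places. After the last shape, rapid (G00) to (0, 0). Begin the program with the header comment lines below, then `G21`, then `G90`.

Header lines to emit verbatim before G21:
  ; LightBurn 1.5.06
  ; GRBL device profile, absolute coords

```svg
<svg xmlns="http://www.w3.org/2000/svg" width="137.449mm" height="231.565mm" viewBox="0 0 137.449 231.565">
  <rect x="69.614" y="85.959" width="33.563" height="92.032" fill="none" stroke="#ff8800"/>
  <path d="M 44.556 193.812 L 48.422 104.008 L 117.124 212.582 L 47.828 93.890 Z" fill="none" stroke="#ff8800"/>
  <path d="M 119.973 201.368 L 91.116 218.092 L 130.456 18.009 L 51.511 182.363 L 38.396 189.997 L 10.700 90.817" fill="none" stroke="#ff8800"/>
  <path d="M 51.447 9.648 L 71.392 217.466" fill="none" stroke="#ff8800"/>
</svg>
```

; LightBurn 1.5.06
; GRBL device profile, absolute coords
G21
G90
G00 X69.614 Y145.606
M3 S837
G1 X103.177 Y145.606 F1046
G1 X103.177 Y53.574 F1046
G1 X69.614 Y53.574 F1046
G1 X69.614 Y145.606 F1046
M5
G00 X44.556 Y37.753
M3 S837
G1 X48.422 Y127.557 F1046
G1 X117.124 Y18.983 F1046
G1 X47.828 Y137.675 F1046
G1 X44.556 Y37.753 F1046
M5
G00 X119.973 Y30.197
M3 S837
G1 X91.116 Y13.473 F1046
G1 X130.456 Y213.556 F1046
G1 X51.511 Y49.202 F1046
G1 X38.396 Y41.568 F1046
G1 X10.700 Y140.748 F1046
M5
G00 X51.447 Y221.917
M3 S837
G1 X71.392 Y14.099 F1046
M5
G00 X0.000 Y0.000

1 u = 1 mm; y_m = 231.565 − y.

[1] `<rect>` rectangle, #ff8800→cut S837 F1046: (69.614,145.606) → (103.177,145.606) → (103.177,53.574) → (69.614,53.574) → (69.614,145.606) (closed)

[2] `<path>` closed polygon, #ff8800→cut S837 F1046: (44.556,37.753) → (48.422,127.557) → (117.124,18.983) → (47.828,137.675) → (44.556,37.753) (closed)

[3] `<path>` open polyline, #ff8800→cut S837 F1046: (119.973,30.197) → (91.116,13.473) → (130.456,213.556) → (51.511,49.202) → (38.396,41.568) → (10.700,140.748)

[4] `<path>` line segment, #ff8800→cut S837 F1046: (51.447,221.917) → (71.392,14.099)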